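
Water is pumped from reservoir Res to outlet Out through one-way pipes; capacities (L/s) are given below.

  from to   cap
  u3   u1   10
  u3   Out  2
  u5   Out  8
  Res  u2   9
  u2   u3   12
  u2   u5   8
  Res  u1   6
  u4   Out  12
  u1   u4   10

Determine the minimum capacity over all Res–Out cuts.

Augment Res→u1→u4→Out: bottleneck 6, flow now 6.
Augment Res→u2→u3→Out: bottleneck 2, flow now 8.
Augment Res→u2→u5→Out: bottleneck 7, flow now 15.
No augmenting path remains; maximum flow = 15.
By max-flow min-cut, the minimum cut capacity equals the max flow.
In the residual graph, reachable from Res: {Res}.
Min-cut edges: Res→u1 (6), Res→u2 (9); capacity 6 + 9 = 15.

15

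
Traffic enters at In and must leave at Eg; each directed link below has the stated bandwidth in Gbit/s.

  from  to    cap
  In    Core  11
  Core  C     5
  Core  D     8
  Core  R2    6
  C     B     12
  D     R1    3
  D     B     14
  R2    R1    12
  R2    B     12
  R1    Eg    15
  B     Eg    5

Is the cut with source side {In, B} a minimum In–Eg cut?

No — its capacity is 16, but the minimum cut has capacity 11.

Given cut capacity: 11 + 5 = 16.
Augment In→Core→C→B→Eg: bottleneck 5, flow now 5.
Augment In→Core→D→R1→Eg: bottleneck 3, flow now 8.
Augment In→Core→R2→R1→Eg: bottleneck 3, flow now 11.
No augmenting path remains; maximum flow = 11.
In the residual graph, reachable from In: {In}.
Min-cut edges: In→Core (11); capacity 11 = 11.
Cut capacity 16 exceeds the max flow 11, so it is not minimum.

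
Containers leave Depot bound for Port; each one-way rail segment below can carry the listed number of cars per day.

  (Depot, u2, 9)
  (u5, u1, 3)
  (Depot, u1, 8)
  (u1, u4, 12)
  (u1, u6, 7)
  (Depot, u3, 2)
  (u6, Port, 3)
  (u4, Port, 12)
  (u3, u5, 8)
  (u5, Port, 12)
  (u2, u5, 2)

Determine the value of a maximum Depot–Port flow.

12

Augment Depot→u1→u4→Port: bottleneck 8, flow now 8.
Augment Depot→u2→u5→Port: bottleneck 2, flow now 10.
Augment Depot→u3→u5→Port: bottleneck 2, flow now 12.
No augmenting path remains; maximum flow = 12.
In the residual graph, reachable from Depot: {Depot, u2}.
Min-cut edges: Depot→u1 (8), Depot→u3 (2), u2→u5 (2); capacity 8 + 2 + 2 = 12.
This cut is saturated, so no flow can exceed 12.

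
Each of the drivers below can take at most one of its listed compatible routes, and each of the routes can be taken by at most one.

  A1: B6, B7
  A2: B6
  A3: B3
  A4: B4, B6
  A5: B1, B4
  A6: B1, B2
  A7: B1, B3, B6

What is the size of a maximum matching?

Unit-capacity flow: source→left, listed edges, right→sink; max matching = max flow.
Augmenting path A1→B6 (+1); matched 1.
Augmenting path A3→B3 (+1); matched 2.
Augmenting path A4→B4 (+1); matched 3.
Augmenting path A5→B1 (+1); matched 4.
Augmenting path A6→B2 (+1); matched 5.
Augmenting path A2→B6→A1→B7 (+1); matched 6.
No augmenting path remains; maximum matching = 6.
König certificate: {A1, A6, B1, B3, B4, B6} is a vertex cover of size 6 (every listed pair touches it), so no matching can be larger.

6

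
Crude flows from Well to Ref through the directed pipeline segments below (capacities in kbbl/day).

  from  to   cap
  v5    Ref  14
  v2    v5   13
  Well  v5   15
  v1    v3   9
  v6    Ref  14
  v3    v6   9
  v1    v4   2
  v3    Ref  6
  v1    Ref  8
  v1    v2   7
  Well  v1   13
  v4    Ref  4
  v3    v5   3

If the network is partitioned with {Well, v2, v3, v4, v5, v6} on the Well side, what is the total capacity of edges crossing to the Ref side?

51

Edges leaving {Well, v2, v3, v4, v5, v6}: Well→v1 (13), v3→Ref (6), v4→Ref (4), v5→Ref (14), v6→Ref (14).
Cut capacity = 13 + 6 + 4 + 14 + 14 = 51.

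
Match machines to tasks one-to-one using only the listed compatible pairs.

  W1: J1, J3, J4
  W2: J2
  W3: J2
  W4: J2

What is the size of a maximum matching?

Unit-capacity flow: source→left, listed edges, right→sink; max matching = max flow.
Augmenting path W1→J1 (+1); matched 1.
Augmenting path W2→J2 (+1); matched 2.
No augmenting path remains; maximum matching = 2.
König certificate: {W1, J2} is a vertex cover of size 2 (every listed pair touches it), so no matching can be larger.

2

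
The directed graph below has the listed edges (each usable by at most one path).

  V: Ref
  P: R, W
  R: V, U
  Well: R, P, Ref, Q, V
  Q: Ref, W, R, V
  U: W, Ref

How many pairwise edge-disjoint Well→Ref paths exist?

Assign every edge capacity 1; by Menger, the answer equals the max flow.
Path Well→Ref (+1); total 1.
Path Well→Q→Ref (+1); total 2.
Path Well→V→Ref (+1); total 3.
Path Well→R→U→Ref (+1); total 4.
No residual Well→Ref path; max flow = 4.
Certifying cut of size 4: {R→U, V→Ref, Well→Q, Well→Ref}.

4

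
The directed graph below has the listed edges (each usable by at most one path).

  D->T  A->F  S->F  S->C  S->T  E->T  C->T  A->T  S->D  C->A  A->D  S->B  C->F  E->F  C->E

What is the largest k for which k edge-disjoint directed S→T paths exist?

3

Assign every edge capacity 1; by Menger, the answer equals the max flow.
Path S→T (+1); total 1.
Path S→C→T (+1); total 2.
Path S→D→T (+1); total 3.
No residual S→T path; max flow = 3.
Certifying cut of size 3: {S→C, S→D, S→T}.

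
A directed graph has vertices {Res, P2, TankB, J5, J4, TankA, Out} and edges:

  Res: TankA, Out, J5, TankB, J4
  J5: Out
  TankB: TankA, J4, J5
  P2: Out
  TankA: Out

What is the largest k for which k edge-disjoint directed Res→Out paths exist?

Assign every edge capacity 1; by Menger, the answer equals the max flow.
Path Res→Out (+1); total 1.
Path Res→J5→Out (+1); total 2.
Path Res→TankA→Out (+1); total 3.
No residual Res→Out path; max flow = 3.
Certifying cut of size 3: {J5→Out, Res→Out, TankA→Out}.

3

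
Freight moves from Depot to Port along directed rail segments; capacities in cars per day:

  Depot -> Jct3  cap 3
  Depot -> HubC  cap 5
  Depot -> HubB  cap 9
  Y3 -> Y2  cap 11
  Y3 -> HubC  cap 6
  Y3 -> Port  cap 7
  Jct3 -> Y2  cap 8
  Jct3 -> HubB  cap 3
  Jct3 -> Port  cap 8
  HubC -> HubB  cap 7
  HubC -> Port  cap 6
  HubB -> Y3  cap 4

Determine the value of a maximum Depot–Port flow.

12

Augment Depot→Jct3→Port: bottleneck 3, flow now 3.
Augment Depot→HubC→Port: bottleneck 5, flow now 8.
Augment Depot→HubB→Y3→Port: bottleneck 4, flow now 12.
No augmenting path remains; maximum flow = 12.
In the residual graph, reachable from Depot: {Depot, HubB}.
Min-cut edges: Depot→Jct3 (3), Depot→HubC (5), HubB→Y3 (4); capacity 3 + 5 + 4 = 12.
This cut is saturated, so no flow can exceed 12.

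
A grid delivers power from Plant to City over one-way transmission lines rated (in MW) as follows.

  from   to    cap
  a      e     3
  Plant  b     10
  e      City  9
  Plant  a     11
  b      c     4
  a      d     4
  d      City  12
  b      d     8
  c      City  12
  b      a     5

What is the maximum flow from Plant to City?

Augment Plant→a→d→City: bottleneck 4, flow now 4.
Augment Plant→a→e→City: bottleneck 3, flow now 7.
Augment Plant→b→c→City: bottleneck 4, flow now 11.
Augment Plant→b→d→City: bottleneck 6, flow now 17.
No augmenting path remains; maximum flow = 17.
In the residual graph, reachable from Plant: {Plant, a}.
Min-cut edges: Plant→b (10), a→d (4), a→e (3); capacity 10 + 4 + 3 = 17.
This cut is saturated, so no flow can exceed 17.

17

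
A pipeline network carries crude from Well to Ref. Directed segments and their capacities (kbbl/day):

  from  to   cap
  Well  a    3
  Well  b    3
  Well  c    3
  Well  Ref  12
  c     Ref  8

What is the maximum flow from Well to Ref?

Augment Well→Ref: bottleneck 12, flow now 12.
Augment Well→c→Ref: bottleneck 3, flow now 15.
No augmenting path remains; maximum flow = 15.
In the residual graph, reachable from Well: {Well, a, b}.
Min-cut edges: Well→c (3), Well→Ref (12); capacity 3 + 12 = 15.
This cut is saturated, so no flow can exceed 15.

15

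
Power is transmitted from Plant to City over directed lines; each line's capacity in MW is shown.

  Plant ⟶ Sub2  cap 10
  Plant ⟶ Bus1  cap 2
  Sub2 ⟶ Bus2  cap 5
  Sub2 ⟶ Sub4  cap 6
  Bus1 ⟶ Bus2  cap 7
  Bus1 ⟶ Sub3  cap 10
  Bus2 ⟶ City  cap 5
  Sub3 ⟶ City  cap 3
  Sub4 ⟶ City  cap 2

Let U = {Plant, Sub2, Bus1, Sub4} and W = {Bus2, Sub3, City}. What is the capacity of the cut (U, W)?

Edges leaving {Plant, Sub2, Bus1, Sub4}: Sub2→Bus2 (5), Bus1→Bus2 (7), Bus1→Sub3 (10), Sub4→City (2).
Cut capacity = 5 + 7 + 10 + 2 = 24.

24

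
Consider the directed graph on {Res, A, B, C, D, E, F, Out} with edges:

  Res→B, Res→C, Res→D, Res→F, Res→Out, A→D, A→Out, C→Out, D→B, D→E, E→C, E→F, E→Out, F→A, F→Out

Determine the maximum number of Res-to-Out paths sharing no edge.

Assign every edge capacity 1; by Menger, the answer equals the max flow.
Path Res→Out (+1); total 1.
Path Res→C→Out (+1); total 2.
Path Res→F→Out (+1); total 3.
Path Res→D→E→Out (+1); total 4.
No residual Res→Out path; max flow = 4.
Certifying cut of size 4: {Res→C, Res→D, Res→F, Res→Out}.

4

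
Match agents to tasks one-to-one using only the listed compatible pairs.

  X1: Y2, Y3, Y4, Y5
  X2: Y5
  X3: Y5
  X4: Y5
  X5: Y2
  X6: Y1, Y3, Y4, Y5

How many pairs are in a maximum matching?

Unit-capacity flow: source→left, listed edges, right→sink; max matching = max flow.
Augmenting path X1→Y2 (+1); matched 1.
Augmenting path X2→Y5 (+1); matched 2.
Augmenting path X6→Y1 (+1); matched 3.
Augmenting path X5→Y2→X1→Y3 (+1); matched 4.
No augmenting path remains; maximum matching = 4.
König certificate: {X1, X5, X6, Y5} is a vertex cover of size 4 (every listed pair touches it), so no matching can be larger.

4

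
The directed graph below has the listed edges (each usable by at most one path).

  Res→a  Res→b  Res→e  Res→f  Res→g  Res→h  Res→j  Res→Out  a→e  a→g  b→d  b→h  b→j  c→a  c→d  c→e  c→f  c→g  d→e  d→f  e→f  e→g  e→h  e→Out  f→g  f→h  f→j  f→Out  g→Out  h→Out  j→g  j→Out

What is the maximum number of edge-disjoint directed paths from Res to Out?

Assign every edge capacity 1; by Menger, the answer equals the max flow.
Path Res→Out (+1); total 1.
Path Res→e→Out (+1); total 2.
Path Res→f→Out (+1); total 3.
Path Res→g→Out (+1); total 4.
Path Res→h→Out (+1); total 5.
Path Res→j→Out (+1); total 6.
No residual Res→Out path; max flow = 6.
Certifying cut of size 6: {Res→Out, e→Out, f→Out, g→Out, h→Out, j→Out}.

6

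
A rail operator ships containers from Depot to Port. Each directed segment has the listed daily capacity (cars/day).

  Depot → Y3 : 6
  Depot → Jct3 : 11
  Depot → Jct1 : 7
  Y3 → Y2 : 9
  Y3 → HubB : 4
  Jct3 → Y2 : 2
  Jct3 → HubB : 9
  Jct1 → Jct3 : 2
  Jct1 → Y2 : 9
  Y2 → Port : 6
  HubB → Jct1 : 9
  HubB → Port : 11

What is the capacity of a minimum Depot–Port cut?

Augment Depot→Y3→Y2→Port: bottleneck 6, flow now 6.
Augment Depot→Jct3→HubB→Port: bottleneck 9, flow now 15.
Augment Depot→Jct3→Y2→Y3→HubB→Port: bottleneck 2, flow now 17. (uses reverse residual edge)
No augmenting path remains; maximum flow = 17.
By max-flow min-cut, the minimum cut capacity equals the max flow.
In the residual graph, reachable from Depot: {Depot, Y3, Jct3, Jct1, Y2, HubB}.
Min-cut edges: Y2→Port (6), HubB→Port (11); capacity 6 + 11 = 17.

17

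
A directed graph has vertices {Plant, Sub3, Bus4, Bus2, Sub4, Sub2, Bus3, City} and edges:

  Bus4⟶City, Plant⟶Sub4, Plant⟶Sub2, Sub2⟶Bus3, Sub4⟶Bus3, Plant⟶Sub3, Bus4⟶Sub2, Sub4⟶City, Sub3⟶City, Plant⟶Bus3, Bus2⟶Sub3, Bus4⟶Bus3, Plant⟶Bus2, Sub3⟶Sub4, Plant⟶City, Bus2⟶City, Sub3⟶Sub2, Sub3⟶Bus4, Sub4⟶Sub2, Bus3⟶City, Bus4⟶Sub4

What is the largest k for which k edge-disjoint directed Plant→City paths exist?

5

Assign every edge capacity 1; by Menger, the answer equals the max flow.
Path Plant→City (+1); total 1.
Path Plant→Sub3→City (+1); total 2.
Path Plant→Bus2→City (+1); total 3.
Path Plant→Sub4→City (+1); total 4.
Path Plant→Bus3→City (+1); total 5.
No residual Plant→City path; max flow = 5.
Certifying cut of size 5: {Bus3→City, Plant→Bus2, Plant→City, Plant→Sub3, Plant→Sub4}.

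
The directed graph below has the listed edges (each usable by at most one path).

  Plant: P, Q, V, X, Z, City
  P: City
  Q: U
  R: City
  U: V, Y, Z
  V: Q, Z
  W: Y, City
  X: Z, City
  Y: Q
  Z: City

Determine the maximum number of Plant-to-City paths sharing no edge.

4

Assign every edge capacity 1; by Menger, the answer equals the max flow.
Path Plant→City (+1); total 1.
Path Plant→P→City (+1); total 2.
Path Plant→X→City (+1); total 3.
Path Plant→Z→City (+1); total 4.
No residual Plant→City path; max flow = 4.
Certifying cut of size 4: {Plant→City, Plant→P, Plant→X, Z→City}.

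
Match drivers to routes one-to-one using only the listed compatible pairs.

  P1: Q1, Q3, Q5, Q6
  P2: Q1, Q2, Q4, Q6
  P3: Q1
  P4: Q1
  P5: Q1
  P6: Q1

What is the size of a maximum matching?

3

Unit-capacity flow: source→left, listed edges, right→sink; max matching = max flow.
Augmenting path P1→Q1 (+1); matched 1.
Augmenting path P2→Q2 (+1); matched 2.
Augmenting path P3→Q1→P1→Q3 (+1); matched 3.
No augmenting path remains; maximum matching = 3.
König certificate: {P1, P2, Q1} is a vertex cover of size 3 (every listed pair touches it), so no matching can be larger.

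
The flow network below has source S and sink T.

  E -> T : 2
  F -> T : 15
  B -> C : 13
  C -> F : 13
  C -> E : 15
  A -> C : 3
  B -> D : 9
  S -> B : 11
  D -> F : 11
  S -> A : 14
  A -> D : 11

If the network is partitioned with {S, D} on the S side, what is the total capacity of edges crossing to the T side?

36

Edges leaving {S, D}: S→A (14), S→B (11), D→F (11).
Cut capacity = 14 + 11 + 11 = 36.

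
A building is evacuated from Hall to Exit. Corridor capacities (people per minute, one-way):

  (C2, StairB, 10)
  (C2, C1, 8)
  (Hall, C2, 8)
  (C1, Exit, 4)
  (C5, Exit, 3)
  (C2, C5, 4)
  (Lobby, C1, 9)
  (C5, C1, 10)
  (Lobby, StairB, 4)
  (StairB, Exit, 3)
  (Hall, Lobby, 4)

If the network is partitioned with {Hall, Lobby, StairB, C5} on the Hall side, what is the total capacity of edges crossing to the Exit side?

33

Edges leaving {Hall, Lobby, StairB, C5}: Hall→C2 (8), Lobby→C1 (9), StairB→Exit (3), C5→C1 (10), C5→Exit (3).
Cut capacity = 8 + 9 + 3 + 10 + 3 = 33.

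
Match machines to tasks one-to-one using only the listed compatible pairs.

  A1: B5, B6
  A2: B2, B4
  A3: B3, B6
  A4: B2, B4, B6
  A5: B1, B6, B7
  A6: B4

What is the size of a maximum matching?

Unit-capacity flow: source→left, listed edges, right→sink; max matching = max flow.
Augmenting path A1→B5 (+1); matched 1.
Augmenting path A2→B2 (+1); matched 2.
Augmenting path A3→B3 (+1); matched 3.
Augmenting path A4→B4 (+1); matched 4.
Augmenting path A5→B1 (+1); matched 5.
Augmenting path A6→B4→A4→B6 (+1); matched 6.
No augmenting path remains; maximum matching = 6.
König certificate: {A1, A2, A3, A4, A5, A6} is a vertex cover of size 6 (every listed pair touches it), so no matching can be larger.

6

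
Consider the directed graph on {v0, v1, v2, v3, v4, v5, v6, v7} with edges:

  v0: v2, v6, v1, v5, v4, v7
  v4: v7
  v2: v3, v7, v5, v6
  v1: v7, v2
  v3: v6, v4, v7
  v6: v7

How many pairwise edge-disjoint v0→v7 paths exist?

5

Assign every edge capacity 1; by Menger, the answer equals the max flow.
Path v0→v7 (+1); total 1.
Path v0→v1→v7 (+1); total 2.
Path v0→v2→v7 (+1); total 3.
Path v0→v4→v7 (+1); total 4.
Path v0→v6→v7 (+1); total 5.
No residual v0→v7 path; max flow = 5.
Certifying cut of size 5: {v0→v1, v0→v2, v0→v4, v0→v6, v0→v7}.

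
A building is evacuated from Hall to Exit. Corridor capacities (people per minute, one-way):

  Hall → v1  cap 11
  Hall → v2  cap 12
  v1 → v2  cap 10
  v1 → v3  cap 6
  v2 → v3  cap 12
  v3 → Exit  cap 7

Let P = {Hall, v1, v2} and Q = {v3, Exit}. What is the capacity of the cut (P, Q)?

Edges leaving {Hall, v1, v2}: v1→v3 (6), v2→v3 (12).
Cut capacity = 6 + 12 = 18.

18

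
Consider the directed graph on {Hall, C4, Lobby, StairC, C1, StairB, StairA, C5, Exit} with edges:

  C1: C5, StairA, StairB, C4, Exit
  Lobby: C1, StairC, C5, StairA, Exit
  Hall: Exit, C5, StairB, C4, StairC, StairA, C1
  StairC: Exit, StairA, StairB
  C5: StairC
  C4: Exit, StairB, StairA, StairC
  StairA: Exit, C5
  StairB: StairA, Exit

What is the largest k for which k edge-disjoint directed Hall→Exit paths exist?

6

Assign every edge capacity 1; by Menger, the answer equals the max flow.
Path Hall→Exit (+1); total 1.
Path Hall→C4→Exit (+1); total 2.
Path Hall→StairC→Exit (+1); total 3.
Path Hall→C1→Exit (+1); total 4.
Path Hall→StairB→Exit (+1); total 5.
Path Hall→StairA→Exit (+1); total 6.
No residual Hall→Exit path; max flow = 6.
Certifying cut of size 6: {Hall→C1, Hall→C4, Hall→Exit, StairA→Exit, StairB→Exit, StairC→Exit}.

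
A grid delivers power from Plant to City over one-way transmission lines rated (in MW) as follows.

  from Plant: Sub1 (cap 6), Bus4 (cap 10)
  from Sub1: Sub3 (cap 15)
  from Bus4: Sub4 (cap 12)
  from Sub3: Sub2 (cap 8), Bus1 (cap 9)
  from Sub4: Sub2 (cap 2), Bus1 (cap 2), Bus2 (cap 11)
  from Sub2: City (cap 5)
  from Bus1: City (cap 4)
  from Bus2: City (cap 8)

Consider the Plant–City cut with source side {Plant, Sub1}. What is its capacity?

Edges leaving {Plant, Sub1}: Plant→Bus4 (10), Sub1→Sub3 (15).
Cut capacity = 10 + 15 = 25.

25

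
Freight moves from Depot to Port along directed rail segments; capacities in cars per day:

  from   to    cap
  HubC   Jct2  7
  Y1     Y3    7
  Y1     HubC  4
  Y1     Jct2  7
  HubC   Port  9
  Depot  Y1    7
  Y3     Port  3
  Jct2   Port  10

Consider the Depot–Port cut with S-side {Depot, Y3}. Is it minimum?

No — its capacity is 10, but the minimum cut has capacity 7.

Given cut capacity: 7 + 3 = 10.
Augment Depot→Y1→HubC→Port: bottleneck 4, flow now 4.
Augment Depot→Y1→Jct2→Port: bottleneck 3, flow now 7.
No augmenting path remains; maximum flow = 7.
In the residual graph, reachable from Depot: {Depot}.
Min-cut edges: Depot→Y1 (7); capacity 7 = 7.
Cut capacity 10 exceeds the max flow 7, so it is not minimum.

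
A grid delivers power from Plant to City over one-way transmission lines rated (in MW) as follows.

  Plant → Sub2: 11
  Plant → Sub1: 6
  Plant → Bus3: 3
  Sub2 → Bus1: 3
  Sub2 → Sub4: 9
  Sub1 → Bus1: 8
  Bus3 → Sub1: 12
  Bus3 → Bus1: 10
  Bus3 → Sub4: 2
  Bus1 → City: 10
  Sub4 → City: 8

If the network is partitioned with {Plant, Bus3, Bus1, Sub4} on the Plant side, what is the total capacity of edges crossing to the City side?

Edges leaving {Plant, Bus3, Bus1, Sub4}: Plant→Sub2 (11), Plant→Sub1 (6), Bus3→Sub1 (12), Bus1→City (10), Sub4→City (8).
Cut capacity = 11 + 6 + 12 + 10 + 8 = 47.

47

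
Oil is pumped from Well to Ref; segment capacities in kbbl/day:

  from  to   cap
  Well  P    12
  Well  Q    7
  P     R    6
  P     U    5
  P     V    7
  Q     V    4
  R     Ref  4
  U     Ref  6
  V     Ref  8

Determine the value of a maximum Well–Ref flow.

16

Augment Well→P→R→Ref: bottleneck 4, flow now 4.
Augment Well→P→U→Ref: bottleneck 5, flow now 9.
Augment Well→P→V→Ref: bottleneck 3, flow now 12.
Augment Well→Q→V→Ref: bottleneck 4, flow now 16.
No augmenting path remains; maximum flow = 16.
In the residual graph, reachable from Well: {Well, Q}.
Min-cut edges: Well→P (12), Q→V (4); capacity 12 + 4 = 16.
This cut is saturated, so no flow can exceed 16.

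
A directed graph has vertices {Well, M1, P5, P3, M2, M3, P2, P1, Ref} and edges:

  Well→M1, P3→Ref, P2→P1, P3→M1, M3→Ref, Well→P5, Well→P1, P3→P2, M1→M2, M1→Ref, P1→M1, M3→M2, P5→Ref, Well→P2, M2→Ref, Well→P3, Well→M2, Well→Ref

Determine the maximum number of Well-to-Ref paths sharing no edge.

Assign every edge capacity 1; by Menger, the answer equals the max flow.
Path Well→Ref (+1); total 1.
Path Well→M1→Ref (+1); total 2.
Path Well→P5→Ref (+1); total 3.
Path Well→P3→Ref (+1); total 4.
Path Well→M2→Ref (+1); total 5.
No residual Well→Ref path; max flow = 5.
Certifying cut of size 5: {M1→Ref, M2→Ref, Well→P3, Well→P5, Well→Ref}.

5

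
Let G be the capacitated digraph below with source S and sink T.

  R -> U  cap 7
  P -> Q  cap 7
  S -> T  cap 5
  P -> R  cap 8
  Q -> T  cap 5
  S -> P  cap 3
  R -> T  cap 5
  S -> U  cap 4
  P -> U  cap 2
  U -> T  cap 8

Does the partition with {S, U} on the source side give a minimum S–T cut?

Given cut capacity: 3 + 5 + 8 = 16.
Augment S→T: bottleneck 5, flow now 5.
Augment S→U→T: bottleneck 4, flow now 9.
Augment S→P→Q→T: bottleneck 3, flow now 12.
No augmenting path remains; maximum flow = 12.
In the residual graph, reachable from S: {S}.
Min-cut edges: S→P (3), S→U (4), S→T (5); capacity 3 + 4 + 5 = 12.
Cut capacity 16 exceeds the max flow 12, so it is not minimum.

No — its capacity is 16, but the minimum cut has capacity 12.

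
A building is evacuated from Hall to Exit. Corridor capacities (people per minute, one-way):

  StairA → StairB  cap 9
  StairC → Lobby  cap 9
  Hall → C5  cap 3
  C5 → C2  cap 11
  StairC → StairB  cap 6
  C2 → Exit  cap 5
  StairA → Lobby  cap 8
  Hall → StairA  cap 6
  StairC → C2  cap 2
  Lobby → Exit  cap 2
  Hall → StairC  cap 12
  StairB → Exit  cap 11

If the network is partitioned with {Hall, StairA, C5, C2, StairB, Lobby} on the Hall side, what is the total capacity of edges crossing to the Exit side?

30

Edges leaving {Hall, StairA, C5, C2, StairB, Lobby}: Hall→StairC (12), C2→Exit (5), StairB→Exit (11), Lobby→Exit (2).
Cut capacity = 12 + 5 + 11 + 2 = 30.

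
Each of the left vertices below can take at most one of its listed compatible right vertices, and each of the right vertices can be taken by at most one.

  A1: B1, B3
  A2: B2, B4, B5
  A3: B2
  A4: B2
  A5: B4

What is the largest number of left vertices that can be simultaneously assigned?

Unit-capacity flow: source→left, listed edges, right→sink; max matching = max flow.
Augmenting path A1→B1 (+1); matched 1.
Augmenting path A2→B2 (+1); matched 2.
Augmenting path A5→B4 (+1); matched 3.
Augmenting path A3→B2→A2→B5 (+1); matched 4.
No augmenting path remains; maximum matching = 4.
König certificate: {A1, A2, A5, B2} is a vertex cover of size 4 (every listed pair touches it), so no matching can be larger.

4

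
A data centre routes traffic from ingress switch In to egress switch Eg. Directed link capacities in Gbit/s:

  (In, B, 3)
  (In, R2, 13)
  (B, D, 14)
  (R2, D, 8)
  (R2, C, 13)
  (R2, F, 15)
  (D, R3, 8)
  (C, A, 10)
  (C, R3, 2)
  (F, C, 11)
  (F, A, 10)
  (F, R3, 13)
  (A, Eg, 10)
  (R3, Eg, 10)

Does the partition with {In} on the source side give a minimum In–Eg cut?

Given cut capacity: 3 + 13 = 16.
Augment In→B→D→R3→Eg: bottleneck 3, flow now 3.
Augment In→R2→D→R3→Eg: bottleneck 5, flow now 8.
Augment In→R2→C→A→Eg: bottleneck 8, flow now 16.
No augmenting path remains; maximum flow = 16.
Cut capacity 16 equals the max flow, so it is a minimum cut.

Yes — it is a minimum cut (capacity 16).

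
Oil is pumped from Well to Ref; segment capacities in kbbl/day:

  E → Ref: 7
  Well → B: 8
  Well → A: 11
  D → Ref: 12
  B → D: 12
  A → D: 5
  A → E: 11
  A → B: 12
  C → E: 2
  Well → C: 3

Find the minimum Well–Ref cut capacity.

Augment Well→A→D→Ref: bottleneck 5, flow now 5.
Augment Well→A→E→Ref: bottleneck 6, flow now 11.
Augment Well→B→D→Ref: bottleneck 7, flow now 18.
Augment Well→C→E→Ref: bottleneck 1, flow now 19.
No augmenting path remains; maximum flow = 19.
By max-flow min-cut, the minimum cut capacity equals the max flow.
In the residual graph, reachable from Well: {Well, A, B, C, D, E}.
Min-cut edges: D→Ref (12), E→Ref (7); capacity 12 + 7 = 19.

19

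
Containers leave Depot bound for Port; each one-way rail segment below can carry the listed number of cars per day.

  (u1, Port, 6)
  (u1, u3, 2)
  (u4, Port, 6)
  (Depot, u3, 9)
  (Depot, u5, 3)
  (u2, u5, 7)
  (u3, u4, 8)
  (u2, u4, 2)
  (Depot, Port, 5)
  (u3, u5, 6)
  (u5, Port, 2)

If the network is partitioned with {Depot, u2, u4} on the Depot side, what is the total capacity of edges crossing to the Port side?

Edges leaving {Depot, u2, u4}: Depot→u3 (9), Depot→u5 (3), Depot→Port (5), u2→u5 (7), u4→Port (6).
Cut capacity = 9 + 3 + 5 + 7 + 6 = 30.

30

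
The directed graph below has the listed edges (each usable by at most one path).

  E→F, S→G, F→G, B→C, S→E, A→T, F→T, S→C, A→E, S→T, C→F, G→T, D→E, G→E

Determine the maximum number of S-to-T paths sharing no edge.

Assign every edge capacity 1; by Menger, the answer equals the max flow.
Path S→T (+1); total 1.
Path S→G→T (+1); total 2.
Path S→C→F→T (+1); total 3.
No residual S→T path; max flow = 3.
Certifying cut of size 3: {F→T, G→T, S→T}.

3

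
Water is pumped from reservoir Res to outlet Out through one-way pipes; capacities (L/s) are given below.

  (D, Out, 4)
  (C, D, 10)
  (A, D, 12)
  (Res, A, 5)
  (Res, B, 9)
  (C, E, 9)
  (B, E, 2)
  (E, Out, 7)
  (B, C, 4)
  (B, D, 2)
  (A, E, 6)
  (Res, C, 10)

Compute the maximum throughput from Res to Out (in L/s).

Augment Res→A→D→Out: bottleneck 4, flow now 4.
Augment Res→A→E→Out: bottleneck 1, flow now 5.
Augment Res→B→E→Out: bottleneck 2, flow now 7.
Augment Res→C→E→Out: bottleneck 4, flow now 11.
No augmenting path remains; maximum flow = 11.
In the residual graph, reachable from Res: {Res, A, B, C, D, E}.
Min-cut edges: D→Out (4), E→Out (7); capacity 4 + 7 = 11.
This cut is saturated, so no flow can exceed 11.

11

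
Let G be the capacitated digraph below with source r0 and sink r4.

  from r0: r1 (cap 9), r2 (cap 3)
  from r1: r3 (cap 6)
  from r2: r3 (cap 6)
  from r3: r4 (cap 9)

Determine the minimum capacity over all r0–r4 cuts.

9

Augment r0→r1→r3→r4: bottleneck 6, flow now 6.
Augment r0→r2→r3→r4: bottleneck 3, flow now 9.
No augmenting path remains; maximum flow = 9.
By max-flow min-cut, the minimum cut capacity equals the max flow.
In the residual graph, reachable from r0: {r0, r1}.
Min-cut edges: r0→r2 (3), r1→r3 (6); capacity 3 + 6 = 9.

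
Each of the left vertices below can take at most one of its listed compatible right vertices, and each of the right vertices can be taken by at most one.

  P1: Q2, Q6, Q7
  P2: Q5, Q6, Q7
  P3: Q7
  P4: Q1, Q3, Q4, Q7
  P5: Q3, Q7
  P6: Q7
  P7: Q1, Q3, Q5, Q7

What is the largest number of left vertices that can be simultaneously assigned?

6

Unit-capacity flow: source→left, listed edges, right→sink; max matching = max flow.
Augmenting path P1→Q2 (+1); matched 1.
Augmenting path P2→Q5 (+1); matched 2.
Augmenting path P3→Q7 (+1); matched 3.
Augmenting path P4→Q1 (+1); matched 4.
Augmenting path P5→Q3 (+1); matched 5.
Augmenting path P7→Q1→P4→Q4 (+1); matched 6.
No augmenting path remains; maximum matching = 6.
König certificate: {P1, P2, P4, P5, P7, Q7} is a vertex cover of size 6 (every listed pair touches it), so no matching can be larger.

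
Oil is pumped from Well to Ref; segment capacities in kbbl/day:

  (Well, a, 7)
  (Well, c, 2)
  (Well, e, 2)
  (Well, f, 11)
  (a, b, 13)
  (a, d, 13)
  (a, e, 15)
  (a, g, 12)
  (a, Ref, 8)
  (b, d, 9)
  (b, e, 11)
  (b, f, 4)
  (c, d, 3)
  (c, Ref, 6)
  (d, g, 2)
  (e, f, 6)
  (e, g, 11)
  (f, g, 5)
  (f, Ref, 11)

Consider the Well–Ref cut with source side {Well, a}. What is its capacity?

Edges leaving {Well, a}: Well→c (2), Well→e (2), Well→f (11), a→b (13), a→d (13), a→e (15), a→g (12), a→Ref (8).
Cut capacity = 2 + 2 + 11 + 13 + 13 + 15 + 12 + 8 = 76.

76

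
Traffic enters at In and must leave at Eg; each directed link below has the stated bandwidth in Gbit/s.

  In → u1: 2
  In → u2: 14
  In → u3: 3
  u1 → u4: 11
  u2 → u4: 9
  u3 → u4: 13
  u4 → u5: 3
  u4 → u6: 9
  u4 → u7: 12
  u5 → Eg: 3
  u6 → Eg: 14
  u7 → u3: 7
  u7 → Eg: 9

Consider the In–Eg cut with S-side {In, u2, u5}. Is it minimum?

Given cut capacity: 2 + 3 + 9 + 3 = 17.
Augment In→u1→u4→u5→Eg: bottleneck 2, flow now 2.
Augment In→u2→u4→u5→Eg: bottleneck 1, flow now 3.
Augment In→u2→u4→u6→Eg: bottleneck 8, flow now 11.
Augment In→u3→u4→u6→Eg: bottleneck 1, flow now 12.
Augment In→u3→u4→u7→Eg: bottleneck 2, flow now 14.
No augmenting path remains; maximum flow = 14.
In the residual graph, reachable from In: {In, u2}.
Min-cut edges: In→u1 (2), In→u3 (3), u2→u4 (9); capacity 2 + 3 + 9 = 14.
Cut capacity 17 exceeds the max flow 14, so it is not minimum.

No — its capacity is 17, but the minimum cut has capacity 14.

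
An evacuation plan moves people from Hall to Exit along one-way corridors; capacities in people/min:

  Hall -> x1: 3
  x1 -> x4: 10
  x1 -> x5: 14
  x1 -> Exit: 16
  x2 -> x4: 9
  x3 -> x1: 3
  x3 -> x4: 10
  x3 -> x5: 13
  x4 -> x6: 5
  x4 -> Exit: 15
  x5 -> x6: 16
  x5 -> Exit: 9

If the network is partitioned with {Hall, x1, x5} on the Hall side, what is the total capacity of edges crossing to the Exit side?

Edges leaving {Hall, x1, x5}: x1→x4 (10), x1→Exit (16), x5→x6 (16), x5→Exit (9).
Cut capacity = 10 + 16 + 16 + 9 = 51.

51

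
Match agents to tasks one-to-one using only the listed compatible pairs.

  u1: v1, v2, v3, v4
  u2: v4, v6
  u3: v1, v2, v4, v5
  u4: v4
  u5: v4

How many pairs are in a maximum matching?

Unit-capacity flow: source→left, listed edges, right→sink; max matching = max flow.
Augmenting path u1→v1 (+1); matched 1.
Augmenting path u2→v4 (+1); matched 2.
Augmenting path u3→v2 (+1); matched 3.
Augmenting path u4→v4→u2→v6 (+1); matched 4.
No augmenting path remains; maximum matching = 4.
König certificate: {u1, u2, u3, v4} is a vertex cover of size 4 (every listed pair touches it), so no matching can be larger.

4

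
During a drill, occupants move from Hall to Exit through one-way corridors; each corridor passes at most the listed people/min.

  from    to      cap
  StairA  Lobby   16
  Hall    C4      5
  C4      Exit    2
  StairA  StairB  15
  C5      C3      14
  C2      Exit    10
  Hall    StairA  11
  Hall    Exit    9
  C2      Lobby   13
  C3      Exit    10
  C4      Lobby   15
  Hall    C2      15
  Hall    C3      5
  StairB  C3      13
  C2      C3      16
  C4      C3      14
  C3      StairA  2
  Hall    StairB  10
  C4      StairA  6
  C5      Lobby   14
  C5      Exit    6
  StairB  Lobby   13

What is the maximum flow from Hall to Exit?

31

Augment Hall→Exit: bottleneck 9, flow now 9.
Augment Hall→C4→Exit: bottleneck 2, flow now 11.
Augment Hall→C2→Exit: bottleneck 10, flow now 21.
Augment Hall→C3→Exit: bottleneck 5, flow now 26.
Augment Hall→C4→C3→Exit: bottleneck 3, flow now 29.
Augment Hall→C2→C3→Exit: bottleneck 2, flow now 31.
No augmenting path remains; maximum flow = 31.
In the residual graph, reachable from Hall: {Hall, C4, StairA, C2, StairB, C3, Lobby}.
Min-cut edges: Hall→Exit (9), C4→Exit (2), C2→Exit (10), C3→Exit (10); capacity 9 + 2 + 10 + 10 = 31.
This cut is saturated, so no flow can exceed 31.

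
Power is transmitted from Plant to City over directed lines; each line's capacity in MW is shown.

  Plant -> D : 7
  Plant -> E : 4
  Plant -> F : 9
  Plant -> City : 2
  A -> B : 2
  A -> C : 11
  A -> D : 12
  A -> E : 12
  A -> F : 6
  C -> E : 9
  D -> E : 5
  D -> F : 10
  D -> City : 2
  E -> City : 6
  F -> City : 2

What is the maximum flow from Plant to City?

12

Augment Plant→City: bottleneck 2, flow now 2.
Augment Plant→D→City: bottleneck 2, flow now 4.
Augment Plant→E→City: bottleneck 4, flow now 8.
Augment Plant→F→City: bottleneck 2, flow now 10.
Augment Plant→D→E→City: bottleneck 2, flow now 12.
No augmenting path remains; maximum flow = 12.
In the residual graph, reachable from Plant: {Plant, D, E, F}.
Min-cut edges: Plant→City (2), D→City (2), E→City (6), F→City (2); capacity 2 + 2 + 6 + 2 = 12.
This cut is saturated, so no flow can exceed 12.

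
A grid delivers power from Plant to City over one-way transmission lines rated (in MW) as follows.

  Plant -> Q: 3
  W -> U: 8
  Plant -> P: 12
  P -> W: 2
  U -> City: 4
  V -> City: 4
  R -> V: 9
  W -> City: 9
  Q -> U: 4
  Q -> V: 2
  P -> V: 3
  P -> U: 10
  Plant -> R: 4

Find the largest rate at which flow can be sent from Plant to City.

Augment Plant→P→U→City: bottleneck 4, flow now 4.
Augment Plant→P→V→City: bottleneck 3, flow now 7.
Augment Plant→P→W→City: bottleneck 2, flow now 9.
Augment Plant→Q→V→City: bottleneck 1, flow now 10.
No augmenting path remains; maximum flow = 10.
In the residual graph, reachable from Plant: {Plant, P, Q, R, U, V}.
Min-cut edges: P→W (2), U→City (4), V→City (4); capacity 2 + 4 + 4 = 10.
This cut is saturated, so no flow can exceed 10.

10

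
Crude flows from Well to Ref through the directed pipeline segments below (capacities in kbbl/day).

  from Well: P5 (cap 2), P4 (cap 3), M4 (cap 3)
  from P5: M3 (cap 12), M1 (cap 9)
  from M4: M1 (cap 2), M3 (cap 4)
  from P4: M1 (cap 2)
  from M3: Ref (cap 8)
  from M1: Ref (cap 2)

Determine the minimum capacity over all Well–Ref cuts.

7

Augment Well→P5→M3→Ref: bottleneck 2, flow now 2.
Augment Well→M4→M3→Ref: bottleneck 3, flow now 5.
Augment Well→P4→M1→Ref: bottleneck 2, flow now 7.
No augmenting path remains; maximum flow = 7.
By max-flow min-cut, the minimum cut capacity equals the max flow.
In the residual graph, reachable from Well: {Well, P4}.
Min-cut edges: Well→P5 (2), Well→M4 (3), P4→M1 (2); capacity 2 + 3 + 2 = 7.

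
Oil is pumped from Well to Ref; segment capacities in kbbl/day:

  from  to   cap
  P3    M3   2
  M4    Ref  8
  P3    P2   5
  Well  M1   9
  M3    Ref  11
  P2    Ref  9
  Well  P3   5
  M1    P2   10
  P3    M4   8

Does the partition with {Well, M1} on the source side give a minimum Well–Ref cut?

No — its capacity is 15, but the minimum cut has capacity 14.

Given cut capacity: 5 + 10 = 15.
Augment Well→P3→P2→Ref: bottleneck 5, flow now 5.
Augment Well→M1→P2→Ref: bottleneck 4, flow now 9.
Augment Well→M1→P2→P3→M3→Ref: bottleneck 2, flow now 11. (uses reverse residual edge)
Augment Well→M1→P2→P3→M4→Ref: bottleneck 3, flow now 14. (uses reverse residual edge)
No augmenting path remains; maximum flow = 14.
In the residual graph, reachable from Well: {Well}.
Min-cut edges: Well→P3 (5), Well→M1 (9); capacity 5 + 9 = 14.
Cut capacity 15 exceeds the max flow 14, so it is not minimum.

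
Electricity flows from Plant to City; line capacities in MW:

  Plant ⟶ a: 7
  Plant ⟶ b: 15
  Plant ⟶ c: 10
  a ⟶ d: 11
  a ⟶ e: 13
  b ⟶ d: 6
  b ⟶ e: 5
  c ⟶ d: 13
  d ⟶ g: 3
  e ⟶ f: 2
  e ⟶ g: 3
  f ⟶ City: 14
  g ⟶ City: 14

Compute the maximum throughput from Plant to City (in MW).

Augment Plant→a→d→g→City: bottleneck 3, flow now 3.
Augment Plant→a→e→f→City: bottleneck 2, flow now 5.
Augment Plant→a→e→g→City: bottleneck 2, flow now 7.
Augment Plant→b→e→g→City: bottleneck 1, flow now 8.
No augmenting path remains; maximum flow = 8.
In the residual graph, reachable from Plant: {Plant, a, b, c, d, e}.
Min-cut edges: d→g (3), e→f (2), e→g (3); capacity 3 + 2 + 3 = 8.
This cut is saturated, so no flow can exceed 8.

8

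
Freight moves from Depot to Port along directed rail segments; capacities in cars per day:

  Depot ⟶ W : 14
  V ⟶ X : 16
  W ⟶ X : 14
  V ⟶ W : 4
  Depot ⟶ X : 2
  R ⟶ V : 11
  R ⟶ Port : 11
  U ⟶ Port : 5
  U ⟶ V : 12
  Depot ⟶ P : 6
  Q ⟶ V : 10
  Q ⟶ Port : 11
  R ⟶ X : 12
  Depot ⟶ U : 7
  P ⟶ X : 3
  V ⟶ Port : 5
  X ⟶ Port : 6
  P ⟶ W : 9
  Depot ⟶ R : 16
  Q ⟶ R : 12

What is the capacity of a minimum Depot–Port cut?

27

Augment Depot→R→Port: bottleneck 11, flow now 11.
Augment Depot→U→Port: bottleneck 5, flow now 16.
Augment Depot→X→Port: bottleneck 2, flow now 18.
Augment Depot→P→X→Port: bottleneck 3, flow now 21.
Augment Depot→R→V→Port: bottleneck 5, flow now 26.
Augment Depot→W→X→Port: bottleneck 1, flow now 27.
No augmenting path remains; maximum flow = 27.
By max-flow min-cut, the minimum cut capacity equals the max flow.
In the residual graph, reachable from Depot: {Depot, P, R, U, V, W, X}.
Min-cut edges: R→Port (11), U→Port (5), V→Port (5), X→Port (6); capacity 11 + 5 + 5 + 6 = 27.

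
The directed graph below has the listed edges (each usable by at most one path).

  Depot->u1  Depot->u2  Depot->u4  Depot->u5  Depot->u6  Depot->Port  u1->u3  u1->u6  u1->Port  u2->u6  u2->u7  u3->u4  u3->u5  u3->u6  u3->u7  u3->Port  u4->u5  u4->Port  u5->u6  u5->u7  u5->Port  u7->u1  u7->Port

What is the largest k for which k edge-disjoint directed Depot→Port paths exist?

5

Assign every edge capacity 1; by Menger, the answer equals the max flow.
Path Depot→Port (+1); total 1.
Path Depot→u1→Port (+1); total 2.
Path Depot→u4→Port (+1); total 3.
Path Depot→u5→Port (+1); total 4.
Path Depot→u2→u7→Port (+1); total 5.
No residual Depot→Port path; max flow = 5.
Certifying cut of size 5: {Depot→Port, Depot→u1, Depot→u2, Depot→u4, Depot→u5}.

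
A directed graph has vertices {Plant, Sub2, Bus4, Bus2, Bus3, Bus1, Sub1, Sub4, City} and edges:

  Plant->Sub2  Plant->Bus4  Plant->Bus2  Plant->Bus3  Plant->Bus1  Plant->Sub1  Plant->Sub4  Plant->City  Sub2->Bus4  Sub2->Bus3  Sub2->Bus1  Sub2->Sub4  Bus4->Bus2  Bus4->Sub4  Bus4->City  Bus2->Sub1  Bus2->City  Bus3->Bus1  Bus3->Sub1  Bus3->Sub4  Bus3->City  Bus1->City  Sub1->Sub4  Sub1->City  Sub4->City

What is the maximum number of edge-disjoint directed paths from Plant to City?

Assign every edge capacity 1; by Menger, the answer equals the max flow.
Path Plant→City (+1); total 1.
Path Plant→Bus4→City (+1); total 2.
Path Plant→Bus2→City (+1); total 3.
Path Plant→Bus3→City (+1); total 4.
Path Plant→Bus1→City (+1); total 5.
Path Plant→Sub1→City (+1); total 6.
Path Plant→Sub4→City (+1); total 7.
No residual Plant→City path; max flow = 7.
Certifying cut of size 7: {Bus1→City, Bus2→City, Bus3→City, Bus4→City, Plant→City, Sub1→City, Sub4→City}.

7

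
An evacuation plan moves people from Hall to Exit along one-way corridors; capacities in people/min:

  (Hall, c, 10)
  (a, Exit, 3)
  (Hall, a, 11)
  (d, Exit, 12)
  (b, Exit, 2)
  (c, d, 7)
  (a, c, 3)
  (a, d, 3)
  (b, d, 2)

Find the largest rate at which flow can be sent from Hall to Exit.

13

Augment Hall→a→Exit: bottleneck 3, flow now 3.
Augment Hall→a→d→Exit: bottleneck 3, flow now 6.
Augment Hall→c→d→Exit: bottleneck 7, flow now 13.
No augmenting path remains; maximum flow = 13.
In the residual graph, reachable from Hall: {Hall, a, c}.
Min-cut edges: a→d (3), a→Exit (3), c→d (7); capacity 3 + 3 + 7 = 13.
This cut is saturated, so no flow can exceed 13.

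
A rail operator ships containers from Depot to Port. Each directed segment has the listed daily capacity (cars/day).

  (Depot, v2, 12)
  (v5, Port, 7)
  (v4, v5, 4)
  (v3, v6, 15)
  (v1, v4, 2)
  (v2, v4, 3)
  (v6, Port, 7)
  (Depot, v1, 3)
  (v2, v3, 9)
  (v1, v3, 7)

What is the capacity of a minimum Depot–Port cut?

Augment Depot→v1→v3→v6→Port: bottleneck 3, flow now 3.
Augment Depot→v2→v3→v6→Port: bottleneck 4, flow now 7.
Augment Depot→v2→v4→v5→Port: bottleneck 3, flow now 10.
Augment Depot→v2→v3→v1→v4→v5→Port: bottleneck 1, flow now 11. (uses reverse residual edge)
No augmenting path remains; maximum flow = 11.
By max-flow min-cut, the minimum cut capacity equals the max flow.
In the residual graph, reachable from Depot: {Depot, v1, v2, v3, v4, v6}.
Min-cut edges: v4→v5 (4), v6→Port (7); capacity 4 + 7 = 11.

11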